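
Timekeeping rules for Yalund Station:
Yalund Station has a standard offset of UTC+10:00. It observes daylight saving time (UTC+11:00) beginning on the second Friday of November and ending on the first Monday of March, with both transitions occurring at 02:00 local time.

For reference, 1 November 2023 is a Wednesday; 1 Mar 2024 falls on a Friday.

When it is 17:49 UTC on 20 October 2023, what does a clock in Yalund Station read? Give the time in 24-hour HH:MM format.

1 November 2023 is a Wednesday, so the first Friday is November 3 and the second is November 10.
1 March 2024 is a Friday, so the first Monday is March 4.
At the standard offset (UTC+10:00), 17:49 UTC + 10h = 03:49 Yalund Station standard time (rolling into the next day, 21 October 2023).
The standard-time date in Yalund Station, 21 October 2023, is outside the daylight-saving period (10 November 2023 – 4 March 2024), so Yalund Station is on standard time, UTC+10:00.
17:49 UTC + 10h = 03:49 local (rolling into the next day, 21 October 2023).

03:49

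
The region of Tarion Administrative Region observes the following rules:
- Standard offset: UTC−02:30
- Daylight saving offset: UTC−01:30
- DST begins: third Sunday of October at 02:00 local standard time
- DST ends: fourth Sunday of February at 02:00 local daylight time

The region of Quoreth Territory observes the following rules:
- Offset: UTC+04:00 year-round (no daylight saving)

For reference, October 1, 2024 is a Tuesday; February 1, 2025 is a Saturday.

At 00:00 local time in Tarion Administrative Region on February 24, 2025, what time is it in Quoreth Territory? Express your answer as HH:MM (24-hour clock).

1 October 2024 is a Tuesday, so the first Sunday is October 6 and the third is October 20.
1 February 2025 is a Saturday, so the first Sunday is February 2 and the fourth is February 23.
February 24, 2025 does not fall between 20 October 2024 and 23 February 2025, so daylight saving is not in effect and Tarion Administrative Region is at UTC−02:30.
00:00 Tarion Administrative Region + 2h30m = 02:30 UTC.
Quoreth Territory stays on UTC+04:00 all year.
02:30 UTC + 4h = 06:30 Quoreth Territory.

06:30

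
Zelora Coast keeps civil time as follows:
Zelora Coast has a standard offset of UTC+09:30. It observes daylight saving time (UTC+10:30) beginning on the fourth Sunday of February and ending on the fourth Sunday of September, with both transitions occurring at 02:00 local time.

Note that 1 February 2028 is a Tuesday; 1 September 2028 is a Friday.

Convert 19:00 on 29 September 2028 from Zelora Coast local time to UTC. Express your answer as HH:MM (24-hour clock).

09:30

1 February 2028 is a Tuesday, so the first Sunday is February 6 and the fourth is February 27.
1 September 2028 is a Friday, so the first Sunday is September 3 and the fourth is September 24.
Daylight saving runs 27 February – 24 September; 29 September 2028 is outside that window, so Zelora Coast is on standard time at UTC+09:30.
19:00 local − 9h30m = 09:30 UTC.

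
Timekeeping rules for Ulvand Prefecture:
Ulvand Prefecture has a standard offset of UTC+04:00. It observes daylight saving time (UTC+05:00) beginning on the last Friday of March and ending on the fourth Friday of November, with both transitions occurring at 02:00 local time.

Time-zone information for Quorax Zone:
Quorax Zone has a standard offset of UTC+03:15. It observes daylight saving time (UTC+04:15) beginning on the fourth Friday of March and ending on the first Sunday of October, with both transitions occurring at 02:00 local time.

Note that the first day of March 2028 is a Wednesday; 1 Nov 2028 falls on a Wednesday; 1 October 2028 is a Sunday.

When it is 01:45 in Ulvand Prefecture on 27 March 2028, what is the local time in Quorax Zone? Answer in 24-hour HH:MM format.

02:00

1 March 2028 is a Wednesday, so Fridays fall on 3, 10, 17, 24, 31; the last is March 31.
1 November 2028 is a Wednesday, so the first Friday is November 3 and the fourth is November 24.
Daylight saving runs 31 March – 24 November; 27 March 2028 is outside that window, so Ulvand Prefecture is on standard time at UTC+04:00.
01:45 Ulvand Prefecture − 4h = 21:45 UTC (rolling into the previous day, 26 March 2028).
1 March 2028 is a Wednesday, so the first Friday is March 3 and the fourth is March 24.
1 October 2028 is a Sunday, so the first Sunday is October 1.
At the standard offset (UTC+03:15), 21:45 UTC + 3h15m = 01:00 Quorax Zone standard time (rolling into the next day, 27 March 2028).
The standard-time date in Quorax Zone, 27 March 2028, lies within the daylight-saving period (24 March – 1 October), so Quorax Zone is on daylight time, UTC+04:15.
21:45 UTC + 4h15m = 02:00 Quorax Zone (rolling into the next day, 27 March 2028).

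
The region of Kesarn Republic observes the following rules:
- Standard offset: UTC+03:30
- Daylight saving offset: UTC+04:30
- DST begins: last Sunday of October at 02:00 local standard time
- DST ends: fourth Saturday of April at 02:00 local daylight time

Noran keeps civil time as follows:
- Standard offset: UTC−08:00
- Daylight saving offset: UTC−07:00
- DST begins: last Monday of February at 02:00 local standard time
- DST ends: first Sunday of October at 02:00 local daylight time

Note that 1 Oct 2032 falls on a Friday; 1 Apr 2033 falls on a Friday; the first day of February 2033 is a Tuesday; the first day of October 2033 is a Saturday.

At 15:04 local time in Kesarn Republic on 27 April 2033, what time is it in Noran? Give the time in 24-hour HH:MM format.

1 October 2032 is a Friday, so Sundays fall on 3, 10, 17, 24, 31; the last is October 31.
1 April 2033 is a Friday, so the first Saturday is April 2 and the fourth is April 23.
Daylight saving runs 31 October 2032 – 23 April 2033; 27 April 2033 is outside that window, so Kesarn Republic is on standard time at UTC+03:30.
15:04 Kesarn Republic − 3h30m = 11:34 UTC.
1 February 2033 is a Tuesday, so Mondays fall on 7, 14, 21, 28; the last is February 28.
1 October 2033 is a Saturday, so the first Sunday is October 2.
At the standard offset (UTC−08:00), 11:34 UTC − 8h = 03:34 Noran standard time.
The standard-time date in Noran, 27 April 2033, lies within the daylight-saving period (28 February – 2 October), so Noran is on daylight time, UTC−07:00.
11:34 UTC − 7h = 04:34 Noran.

04:34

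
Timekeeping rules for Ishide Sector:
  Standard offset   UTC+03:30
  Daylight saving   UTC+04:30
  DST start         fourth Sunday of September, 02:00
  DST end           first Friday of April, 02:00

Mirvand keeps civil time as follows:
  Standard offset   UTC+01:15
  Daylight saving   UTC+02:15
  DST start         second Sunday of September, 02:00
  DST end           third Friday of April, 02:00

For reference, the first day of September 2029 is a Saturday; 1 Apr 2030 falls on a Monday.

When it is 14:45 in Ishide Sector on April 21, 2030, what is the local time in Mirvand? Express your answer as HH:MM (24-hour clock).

1 September 2029 is a Saturday, so the first Sunday is September 2 and the fourth is September 23.
1 April 2030 is a Monday, so the first Friday is April 5.
Daylight saving runs 23 September 2029 – 5 April 2030; April 21, 2030 is outside that window, so Ishide Sector is on standard time at UTC+03:30.
14:45 Ishide Sector − 3h30m = 11:15 UTC.
1 September 2029 is a Saturday, so the first Sunday is September 2 and the second is September 9.
1 April 2030 is a Monday, so the first Friday is April 5 and the third is April 19.
At the standard offset (UTC+01:15), 11:15 UTC + 1h15m = 12:30 Mirvand standard time.
Daylight saving runs 9 September 2029 – 19 April 2030; the standard-time date in Mirvand, April 21, 2030, is outside that window, so Mirvand is on standard time at UTC+01:15.
11:15 UTC + 1h15m = 12:30 Mirvand.

12:30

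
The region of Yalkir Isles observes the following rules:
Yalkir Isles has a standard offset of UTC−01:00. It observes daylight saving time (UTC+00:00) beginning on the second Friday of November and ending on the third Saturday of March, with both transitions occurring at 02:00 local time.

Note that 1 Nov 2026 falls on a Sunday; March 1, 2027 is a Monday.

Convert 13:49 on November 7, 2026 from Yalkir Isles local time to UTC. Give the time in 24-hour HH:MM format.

1 November 2026 is a Sunday, so the first Friday is November 6 and the second is November 13.
1 March 2027 is a Monday, so the first Saturday is March 6 and the third is March 20.
November 7, 2026 does not fall between 13 November 2026 and 20 March 2027, so daylight saving is not in effect and Yalkir Isles is at UTC−01:00.
13:49 local + 1h = 14:49 UTC.

14:49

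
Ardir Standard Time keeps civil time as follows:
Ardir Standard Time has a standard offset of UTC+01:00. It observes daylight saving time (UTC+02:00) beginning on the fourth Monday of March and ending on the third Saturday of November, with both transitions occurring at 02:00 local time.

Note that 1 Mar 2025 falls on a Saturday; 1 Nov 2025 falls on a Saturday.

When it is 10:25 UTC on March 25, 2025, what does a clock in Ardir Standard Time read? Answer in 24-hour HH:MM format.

12:25

1 March 2025 is a Saturday, so the first Monday is March 3 and the fourth is March 24.
1 November 2025 is a Saturday, so the first Saturday is November 1 and the third is November 15.
At the standard offset (UTC+01:00), 10:25 UTC + 1h = 11:25 Ardir Standard Time standard time.
The standard-time date in Ardir Standard Time, March 25, 2025, lies within the daylight-saving period (24 March – 15 November), so Ardir Standard Time is on daylight time, UTC+02:00.
10:25 UTC + 2h = 12:25 local.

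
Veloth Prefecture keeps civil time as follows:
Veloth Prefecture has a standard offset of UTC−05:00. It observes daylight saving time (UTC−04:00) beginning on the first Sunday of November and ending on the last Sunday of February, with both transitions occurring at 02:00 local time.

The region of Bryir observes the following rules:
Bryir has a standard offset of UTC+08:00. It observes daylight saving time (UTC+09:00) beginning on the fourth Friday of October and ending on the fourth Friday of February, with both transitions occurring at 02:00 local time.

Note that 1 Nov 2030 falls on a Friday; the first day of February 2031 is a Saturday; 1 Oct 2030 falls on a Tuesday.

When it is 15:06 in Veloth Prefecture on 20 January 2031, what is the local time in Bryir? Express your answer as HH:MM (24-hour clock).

04:06

1 November 2030 is a Friday, so the first Sunday is November 3.
1 February 2031 is a Saturday, so Sundays fall on 2, 9, 16, 23; the last is February 23.
Daylight saving runs 3 November 2030 – 23 February 2031; 20 January 2031 is inside that window, so Veloth Prefecture is at UTC−04:00.
15:06 Veloth Prefecture + 4h = 19:06 UTC.
1 October 2030 is a Tuesday, so the first Friday is October 4 and the fourth is October 25.
1 February 2031 is a Saturday, so the first Friday is February 7 and the fourth is February 28.
At the standard offset (UTC+08:00), 19:06 UTC + 8h = 03:06 Bryir standard time (rolling into the next day, 21 January 2031).
The standard-time date in Bryir, 21 January 2031, falls between 25 October 2030 and 28 February 2031, so daylight saving is in effect and Bryir is at UTC+09:00.
19:06 UTC + 9h = 04:06 Bryir (rolling into the next day, 21 January 2031).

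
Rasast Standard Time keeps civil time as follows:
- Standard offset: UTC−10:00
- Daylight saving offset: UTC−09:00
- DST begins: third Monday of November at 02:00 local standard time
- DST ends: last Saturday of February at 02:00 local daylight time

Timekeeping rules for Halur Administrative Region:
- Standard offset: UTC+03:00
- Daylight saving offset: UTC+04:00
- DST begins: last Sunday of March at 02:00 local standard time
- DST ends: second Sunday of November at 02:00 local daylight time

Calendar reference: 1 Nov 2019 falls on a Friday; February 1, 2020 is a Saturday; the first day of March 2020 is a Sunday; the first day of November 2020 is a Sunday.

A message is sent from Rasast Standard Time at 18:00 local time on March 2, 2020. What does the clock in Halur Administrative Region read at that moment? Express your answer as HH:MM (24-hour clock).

1 November 2019 is a Friday, so the first Monday is November 4 and the third is November 18.
1 February 2020 is a Saturday, so Saturdays fall on 1, 8, 15, 22, 29; the last is February 29.
March 2, 2020 is outside the daylight-saving period (18 November 2019 – 29 February 2020), so Rasast Standard Time is on standard time, UTC−10:00.
18:00 Rasast Standard Time + 10h = 04:00 UTC (rolling into the next day, 3 March 2020).
1 March 2020 is a Sunday, so Sundays fall on 1, 8, 15, 22, 29; the last is March 29.
1 November 2020 is a Sunday, so the first Sunday is November 1 and the second is November 8.
At the standard offset (UTC+03:00), 04:00 UTC + 3h = 07:00 Halur Administrative Region standard time.
The standard-time date in Halur Administrative Region, March 3, 2020, does not fall between 29 March and 8 November, so daylight saving is not in effect and Halur Administrative Region is at UTC+03:00.
04:00 UTC + 3h = 07:00 Halur Administrative Region.

07:00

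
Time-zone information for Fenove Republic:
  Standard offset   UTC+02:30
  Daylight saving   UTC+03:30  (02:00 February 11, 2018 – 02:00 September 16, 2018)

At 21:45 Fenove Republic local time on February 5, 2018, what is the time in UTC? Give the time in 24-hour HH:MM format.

19:15

Daylight saving runs 11 February – 16 September; February 5, 2018 is outside that window, so Fenove Republic is on standard time at UTC+02:30.
21:45 local − 2h30m = 19:15 UTC.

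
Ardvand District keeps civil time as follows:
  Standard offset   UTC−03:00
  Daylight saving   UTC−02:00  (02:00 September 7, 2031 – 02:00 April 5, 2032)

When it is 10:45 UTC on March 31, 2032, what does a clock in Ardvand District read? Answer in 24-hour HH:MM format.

At the standard offset (UTC−03:00), 10:45 UTC − 3h = 07:45 Ardvand District standard time.
The standard-time date in Ardvand District, March 31, 2032, lies within the daylight-saving period (7 September 2031 – 5 April 2032), so Ardvand District is on daylight time, UTC−02:00.
10:45 UTC − 2h = 08:45 local.

08:45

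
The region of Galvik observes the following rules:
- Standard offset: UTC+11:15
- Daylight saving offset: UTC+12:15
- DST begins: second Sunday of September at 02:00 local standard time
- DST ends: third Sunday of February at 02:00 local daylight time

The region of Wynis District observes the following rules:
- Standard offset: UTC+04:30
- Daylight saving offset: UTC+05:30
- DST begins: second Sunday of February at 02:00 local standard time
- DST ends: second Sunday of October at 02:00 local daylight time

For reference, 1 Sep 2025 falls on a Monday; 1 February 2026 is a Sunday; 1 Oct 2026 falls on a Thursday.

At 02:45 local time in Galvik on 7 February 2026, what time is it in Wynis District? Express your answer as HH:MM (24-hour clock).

19:00

1 September 2025 is a Monday, so the first Sunday is September 7 and the second is September 14.
1 February 2026 is a Sunday, so the first Sunday is February 1 and the third is February 15.
Daylight saving runs 14 September 2025 – 15 February 2026; 7 February 2026 is inside that window, so Galvik is at UTC+12:15.
02:45 Galvik − 12h15m = 14:30 UTC (rolling into the previous day, 6 February 2026).
1 February 2026 is a Sunday, so the first Sunday is February 1 and the second is February 8.
1 October 2026 is a Thursday, so the first Sunday is October 4 and the second is October 11.
At the standard offset (UTC+04:30), 14:30 UTC + 4h30m = 19:00 Wynis District standard time.
The standard-time date in Wynis District, 6 February 2026, does not fall between 8 February and 11 October, so daylight saving is not in effect and Wynis District is at UTC+04:30.
14:30 UTC + 4h30m = 19:00 Wynis District.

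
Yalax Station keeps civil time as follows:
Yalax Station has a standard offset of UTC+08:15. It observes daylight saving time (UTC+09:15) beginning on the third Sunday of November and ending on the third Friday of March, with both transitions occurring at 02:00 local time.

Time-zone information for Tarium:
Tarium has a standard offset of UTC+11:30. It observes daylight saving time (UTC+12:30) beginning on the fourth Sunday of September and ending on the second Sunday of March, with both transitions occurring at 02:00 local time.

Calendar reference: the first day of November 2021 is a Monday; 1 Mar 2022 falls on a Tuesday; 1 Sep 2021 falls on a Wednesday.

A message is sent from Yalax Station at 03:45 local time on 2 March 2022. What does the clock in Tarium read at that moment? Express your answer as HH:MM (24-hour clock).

07:00

1 November 2021 is a Monday, so the first Sunday is November 7 and the third is November 21.
1 March 2022 is a Tuesday, so the first Friday is March 4 and the third is March 18.
2 March 2022 lies within the daylight-saving period (21 November 2021 – 18 March 2022), so Yalax Station is on daylight time, UTC+09:15.
03:45 Yalax Station − 9h15m = 18:30 UTC (rolling into the previous day, 1 March 2022).
1 September 2021 is a Wednesday, so the first Sunday is September 5 and the fourth is September 26.
1 March 2022 is a Tuesday, so the first Sunday is March 6 and the second is March 13.
At the standard offset (UTC+11:30), 18:30 UTC + 11h30m = 06:00 Tarium standard time (rolling into the next day, 2 March 2022).
The standard-time date in Tarium, 2 March 2022, lies within the daylight-saving period (26 September 2021 – 13 March 2022), so Tarium is on daylight time, UTC+12:30.
18:30 UTC + 12h30m = 07:00 Tarium (rolling into the next day, 2 March 2022).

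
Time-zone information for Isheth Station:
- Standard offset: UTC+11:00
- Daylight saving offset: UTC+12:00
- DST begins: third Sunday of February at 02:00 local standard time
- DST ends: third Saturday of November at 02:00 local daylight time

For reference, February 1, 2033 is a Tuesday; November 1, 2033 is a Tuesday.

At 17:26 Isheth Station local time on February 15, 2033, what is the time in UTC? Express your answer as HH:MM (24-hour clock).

1 February 2033 is a Tuesday, so the first Sunday is February 6 and the third is February 20.
1 November 2033 is a Tuesday, so the first Saturday is November 5 and the third is November 19.
February 15, 2033 is outside the daylight-saving period (20 February – 19 November), so Isheth Station is on standard time, UTC+11:00.
17:26 local − 11h = 06:26 UTC.

06:26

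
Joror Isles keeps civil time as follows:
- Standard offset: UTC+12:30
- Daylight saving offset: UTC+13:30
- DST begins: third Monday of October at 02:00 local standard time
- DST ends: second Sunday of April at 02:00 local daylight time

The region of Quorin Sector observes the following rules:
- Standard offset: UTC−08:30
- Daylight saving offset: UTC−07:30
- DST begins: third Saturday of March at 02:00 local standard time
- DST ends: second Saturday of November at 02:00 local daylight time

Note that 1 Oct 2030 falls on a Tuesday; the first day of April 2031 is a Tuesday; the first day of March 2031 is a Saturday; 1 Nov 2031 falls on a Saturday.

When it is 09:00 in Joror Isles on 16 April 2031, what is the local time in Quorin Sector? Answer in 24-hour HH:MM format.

13:00

1 October 2030 is a Tuesday, so the first Monday is October 7 and the third is October 21.
1 April 2031 is a Tuesday, so the first Sunday is April 6 and the second is April 13.
16 April 2031 does not fall between 21 October 2030 and 13 April 2031, so daylight saving is not in effect and Joror Isles is at UTC+12:30.
09:00 Joror Isles − 12h30m = 20:30 UTC (rolling into the previous day, 15 April 2031).
1 March 2031 is a Saturday, so the first Saturday is March 1 and the third is March 15.
1 November 2031 is a Saturday, so the first Saturday is November 1 and the second is November 8.
At the standard offset (UTC−08:30), 20:30 UTC − 8h30m = 12:00 Quorin Sector standard time.
The standard-time date in Quorin Sector, 15 April 2031, falls between 15 March and 8 November, so daylight saving is in effect and Quorin Sector is at UTC−07:30.
20:30 UTC − 7h30m = 13:00 Quorin Sector.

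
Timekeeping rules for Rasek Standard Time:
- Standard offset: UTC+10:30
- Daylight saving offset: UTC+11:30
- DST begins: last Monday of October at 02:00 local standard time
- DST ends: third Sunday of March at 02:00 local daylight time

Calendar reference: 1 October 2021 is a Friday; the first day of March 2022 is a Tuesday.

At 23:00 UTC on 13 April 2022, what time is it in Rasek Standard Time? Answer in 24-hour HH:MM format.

09:30

1 October 2021 is a Friday, so Mondays fall on 4, 11, 18, 25; the last is October 25.
1 March 2022 is a Tuesday, so the first Sunday is March 6 and the third is March 20.
At the standard offset (UTC+10:30), 23:00 UTC + 10h30m = 09:30 Rasek Standard Time standard time (rolling into the next day, 14 April 2022).
The standard-time date in Rasek Standard Time, 14 April 2022, does not fall between 25 October 2021 and 20 March 2022, so daylight saving is not in effect and Rasek Standard Time is at UTC+10:30.
23:00 UTC + 10h30m = 09:30 local (rolling into the next day, 14 April 2022).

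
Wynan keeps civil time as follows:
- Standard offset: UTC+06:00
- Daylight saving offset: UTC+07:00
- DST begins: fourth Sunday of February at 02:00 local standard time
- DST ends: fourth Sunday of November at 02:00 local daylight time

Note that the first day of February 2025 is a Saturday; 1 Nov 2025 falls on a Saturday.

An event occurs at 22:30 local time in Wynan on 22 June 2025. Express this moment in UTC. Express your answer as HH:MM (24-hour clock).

15:30

1 February 2025 is a Saturday, so the first Sunday is February 2 and the fourth is February 23.
1 November 2025 is a Saturday, so the first Sunday is November 2 and the fourth is November 23.
Daylight saving runs 23 February – 23 November; 22 June 2025 is inside that window, so Wynan is at UTC+07:00.
22:30 local − 7h = 15:30 UTC.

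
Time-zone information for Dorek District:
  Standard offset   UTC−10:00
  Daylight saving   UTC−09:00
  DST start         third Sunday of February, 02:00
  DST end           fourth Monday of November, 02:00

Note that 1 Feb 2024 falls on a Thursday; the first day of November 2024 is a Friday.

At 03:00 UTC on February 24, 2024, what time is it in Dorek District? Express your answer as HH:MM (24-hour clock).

18:00

1 February 2024 is a Thursday, so the first Sunday is February 4 and the third is February 18.
1 November 2024 is a Friday, so the first Monday is November 4 and the fourth is November 25.
At the standard offset (UTC−10:00), 03:00 UTC − 10h = 17:00 Dorek District standard time (rolling into the previous day, 23 February 2024).
Daylight saving runs 18 February – 25 November; the standard-time date in Dorek District, February 23, 2024, is inside that window, so Dorek District is at UTC−09:00.
03:00 UTC − 9h = 18:00 local (rolling into the previous day, 23 February 2024).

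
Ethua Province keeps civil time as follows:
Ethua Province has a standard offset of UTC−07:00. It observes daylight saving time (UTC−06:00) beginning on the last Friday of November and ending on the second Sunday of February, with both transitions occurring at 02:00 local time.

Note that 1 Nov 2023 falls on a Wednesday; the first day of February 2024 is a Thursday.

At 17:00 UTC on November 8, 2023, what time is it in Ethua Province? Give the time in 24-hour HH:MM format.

10:00

1 November 2023 is a Wednesday, so Fridays fall on 3, 10, 17, 24; the last is November 24.
1 February 2024 is a Thursday, so the first Sunday is February 4 and the second is February 11.
At the standard offset (UTC−07:00), 17:00 UTC − 7h = 10:00 Ethua Province standard time.
The standard-time date in Ethua Province, November 8, 2023, is outside the daylight-saving period (24 November 2023 – 11 February 2024), so Ethua Province is on standard time, UTC−07:00.
17:00 UTC − 7h = 10:00 local.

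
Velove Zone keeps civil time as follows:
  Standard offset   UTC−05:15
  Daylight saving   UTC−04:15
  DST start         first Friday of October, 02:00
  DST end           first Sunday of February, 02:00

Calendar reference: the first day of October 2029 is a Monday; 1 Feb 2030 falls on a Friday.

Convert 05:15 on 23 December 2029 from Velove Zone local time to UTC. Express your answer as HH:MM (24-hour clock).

1 October 2029 is a Monday, so the first Friday is October 5.
1 February 2030 is a Friday, so the first Sunday is February 3.
23 December 2029 lies within the daylight-saving period (5 October 2029 – 3 February 2030), so Velove Zone is on daylight time, UTC−04:15.
05:15 local + 4h15m = 09:30 UTC.

09:30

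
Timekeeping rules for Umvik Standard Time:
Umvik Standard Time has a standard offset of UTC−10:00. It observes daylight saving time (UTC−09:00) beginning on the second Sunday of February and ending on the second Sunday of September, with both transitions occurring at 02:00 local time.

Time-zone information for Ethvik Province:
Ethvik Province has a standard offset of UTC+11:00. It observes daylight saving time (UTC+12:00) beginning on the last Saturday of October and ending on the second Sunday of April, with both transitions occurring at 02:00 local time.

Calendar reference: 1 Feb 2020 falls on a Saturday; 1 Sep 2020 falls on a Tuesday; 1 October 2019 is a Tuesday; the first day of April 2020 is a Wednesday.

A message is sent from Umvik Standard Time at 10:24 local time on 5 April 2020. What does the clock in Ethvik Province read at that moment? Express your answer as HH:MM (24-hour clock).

07:24

1 February 2020 is a Saturday, so the first Sunday is February 2 and the second is February 9.
1 September 2020 is a Tuesday, so the first Sunday is September 6 and the second is September 13.
5 April 2020 falls between 9 February and 13 September, so daylight saving is in effect and Umvik Standard Time is at UTC−09:00.
10:24 Umvik Standard Time + 9h = 19:24 UTC.
1 October 2019 is a Tuesday, so Saturdays fall on 5, 12, 19, 26; the last is October 26.
1 April 2020 is a Wednesday, so the first Sunday is April 5 and the second is April 12.
At the standard offset (UTC+11:00), 19:24 UTC + 11h = 06:24 Ethvik Province standard time (rolling into the next day, 6 April 2020).
Daylight saving runs 26 October 2019 – 12 April 2020; the standard-time date in Ethvik Province, 6 April 2020, is inside that window, so Ethvik Province is at UTC+12:00.
19:24 UTC + 12h = 07:24 Ethvik Province (rolling into the next day, 6 April 2020).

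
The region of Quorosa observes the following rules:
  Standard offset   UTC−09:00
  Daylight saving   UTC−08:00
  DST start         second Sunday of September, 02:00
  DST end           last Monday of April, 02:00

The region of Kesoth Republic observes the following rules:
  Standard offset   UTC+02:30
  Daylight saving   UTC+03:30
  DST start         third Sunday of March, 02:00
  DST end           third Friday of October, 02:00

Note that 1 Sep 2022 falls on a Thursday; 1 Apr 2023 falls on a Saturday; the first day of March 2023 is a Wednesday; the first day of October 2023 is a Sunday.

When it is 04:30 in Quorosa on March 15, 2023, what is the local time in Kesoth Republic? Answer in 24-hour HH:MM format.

1 September 2022 is a Thursday, so the first Sunday is September 4 and the second is September 11.
1 April 2023 is a Saturday, so Mondays fall on 3, 10, 17, 24; the last is April 24.
Daylight saving runs 11 September 2022 – 24 April 2023; March 15, 2023 is inside that window, so Quorosa is at UTC−08:00.
04:30 Quorosa + 8h = 12:30 UTC.
1 March 2023 is a Wednesday, so the first Sunday is March 5 and the third is March 19.
1 October 2023 is a Sunday, so the first Friday is October 6 and the third is October 20.
At the standard offset (UTC+02:30), 12:30 UTC + 2h30m = 15:00 Kesoth Republic standard time.
Daylight saving runs 19 March – 20 October; the standard-time date in Kesoth Republic, March 15, 2023, is outside that window, so Kesoth Republic is on standard time at UTC+02:30.
12:30 UTC + 2h30m = 15:00 Kesoth Republic.

15:00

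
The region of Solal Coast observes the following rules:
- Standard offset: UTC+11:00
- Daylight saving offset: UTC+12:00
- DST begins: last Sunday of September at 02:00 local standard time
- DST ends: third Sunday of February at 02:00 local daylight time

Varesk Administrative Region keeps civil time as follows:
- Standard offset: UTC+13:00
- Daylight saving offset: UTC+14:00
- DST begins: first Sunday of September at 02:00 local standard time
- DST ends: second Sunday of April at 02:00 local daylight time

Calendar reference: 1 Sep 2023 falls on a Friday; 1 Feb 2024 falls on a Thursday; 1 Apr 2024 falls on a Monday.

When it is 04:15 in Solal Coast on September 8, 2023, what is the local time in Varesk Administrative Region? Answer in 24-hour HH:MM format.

1 September 2023 is a Friday, so Sundays fall on 3, 10, 17, 24; the last is September 24.
1 February 2024 is a Thursday, so the first Sunday is February 4 and the third is February 18.
September 8, 2023 is outside the daylight-saving period (24 September 2023 – 18 February 2024), so Solal Coast is on standard time, UTC+11:00.
04:15 Solal Coast − 11h = 17:15 UTC (rolling into the previous day, 7 September 2023).
1 September 2023 is a Friday, so the first Sunday is September 3.
1 April 2024 is a Monday, so the first Sunday is April 7 and the second is April 14.
At the standard offset (UTC+13:00), 17:15 UTC + 13h = 06:15 Varesk Administrative Region standard time (rolling into the next day, 8 September 2023).
Daylight saving runs 3 September 2023 – 14 April 2024; the standard-time date in Varesk Administrative Region, September 8, 2023, is inside that window, so Varesk Administrative Region is at UTC+14:00.
17:15 UTC + 14h = 07:15 Varesk Administrative Region (rolling into the next day, 8 September 2023).

07:15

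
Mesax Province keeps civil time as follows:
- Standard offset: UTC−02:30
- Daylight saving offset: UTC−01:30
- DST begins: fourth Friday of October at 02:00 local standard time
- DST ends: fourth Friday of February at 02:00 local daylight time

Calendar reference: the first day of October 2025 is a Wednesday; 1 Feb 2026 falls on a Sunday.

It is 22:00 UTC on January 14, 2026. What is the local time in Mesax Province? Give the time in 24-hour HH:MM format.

20:30

1 October 2025 is a Wednesday, so the first Friday is October 3 and the fourth is October 24.
1 February 2026 is a Sunday, so the first Friday is February 6 and the fourth is February 27.
At the standard offset (UTC−02:30), 22:00 UTC − 2h30m = 19:30 Mesax Province standard time.
The standard-time date in Mesax Province, January 14, 2026, lies within the daylight-saving period (24 October 2025 – 27 February 2026), so Mesax Province is on daylight time, UTC−01:30.
22:00 UTC − 1h30m = 20:30 local.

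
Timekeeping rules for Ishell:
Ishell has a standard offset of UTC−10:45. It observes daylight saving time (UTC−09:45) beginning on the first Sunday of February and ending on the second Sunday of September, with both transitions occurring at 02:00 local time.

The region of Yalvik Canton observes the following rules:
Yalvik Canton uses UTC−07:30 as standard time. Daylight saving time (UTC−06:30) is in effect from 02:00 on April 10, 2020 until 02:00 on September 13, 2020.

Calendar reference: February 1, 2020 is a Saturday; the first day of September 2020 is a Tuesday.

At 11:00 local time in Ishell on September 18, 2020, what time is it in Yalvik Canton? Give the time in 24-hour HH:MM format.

14:15

1 February 2020 is a Saturday, so the first Sunday is February 2.
1 September 2020 is a Tuesday, so the first Sunday is September 6 and the second is September 13.
September 18, 2020 does not fall between 2 February and 13 September, so daylight saving is not in effect and Ishell is at UTC−10:45.
11:00 Ishell + 10h45m = 21:45 UTC.
At the standard offset (UTC−07:30), 21:45 UTC − 7h30m = 14:15 Yalvik Canton standard time.
The standard-time date in Yalvik Canton, September 18, 2020, does not fall between 10 April and 13 September, so daylight saving is not in effect and Yalvik Canton is at UTC−07:30.
21:45 UTC − 7h30m = 14:15 Yalvik Canton.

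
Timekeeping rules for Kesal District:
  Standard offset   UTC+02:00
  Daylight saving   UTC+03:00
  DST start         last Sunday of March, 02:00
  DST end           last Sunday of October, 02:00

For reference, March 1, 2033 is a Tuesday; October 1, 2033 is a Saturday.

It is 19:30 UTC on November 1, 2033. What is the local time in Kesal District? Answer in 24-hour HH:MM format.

21:30

1 March 2033 is a Tuesday, so Sundays fall on 6, 13, 20, 27; the last is March 27.
1 October 2033 is a Saturday, so Sundays fall on 2, 9, 16, 23, 30; the last is October 30.
At the standard offset (UTC+02:00), 19:30 UTC + 2h = 21:30 Kesal District standard time.
Daylight saving runs 27 March – 30 October; the standard-time date in Kesal District, November 1, 2033, is outside that window, so Kesal District is on standard time at UTC+02:00.
19:30 UTC + 2h = 21:30 local.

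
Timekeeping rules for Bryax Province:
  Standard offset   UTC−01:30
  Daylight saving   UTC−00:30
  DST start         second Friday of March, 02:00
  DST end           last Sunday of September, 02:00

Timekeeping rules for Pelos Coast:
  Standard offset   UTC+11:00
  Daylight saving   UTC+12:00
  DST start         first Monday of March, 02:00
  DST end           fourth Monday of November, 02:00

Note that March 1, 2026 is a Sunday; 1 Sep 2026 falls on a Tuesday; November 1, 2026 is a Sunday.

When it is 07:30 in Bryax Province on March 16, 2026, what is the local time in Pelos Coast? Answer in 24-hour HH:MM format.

1 March 2026 is a Sunday, so the first Friday is March 6 and the second is March 13.
1 September 2026 is a Tuesday, so Sundays fall on 6, 13, 20, 27; the last is September 27.
Daylight saving runs 13 March – 27 September; March 16, 2026 is inside that window, so Bryax Province is at UTC−00:30.
07:30 Bryax Province + 0h30m = 08:00 UTC.
1 March 2026 is a Sunday, so the first Monday is March 2.
1 November 2026 is a Sunday, so the first Monday is November 2 and the fourth is November 23.
At the standard offset (UTC+11:00), 08:00 UTC + 11h = 19:00 Pelos Coast standard time.
Daylight saving runs 2 March – 23 November; the standard-time date in Pelos Coast, March 16, 2026, is inside that window, so Pelos Coast is at UTC+12:00.
08:00 UTC + 12h = 20:00 Pelos Coast.

20:00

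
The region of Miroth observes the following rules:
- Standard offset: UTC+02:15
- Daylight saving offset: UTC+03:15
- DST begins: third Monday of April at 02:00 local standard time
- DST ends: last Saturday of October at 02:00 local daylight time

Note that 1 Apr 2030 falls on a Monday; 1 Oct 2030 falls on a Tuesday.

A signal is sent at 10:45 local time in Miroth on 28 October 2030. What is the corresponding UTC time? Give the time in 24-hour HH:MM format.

1 April 2030 is a Monday, so the first Monday is April 1 and the third is April 15.
1 October 2030 is a Tuesday, so Saturdays fall on 5, 12, 19, 26; the last is October 26.
28 October 2030 is outside the daylight-saving period (15 April – 26 October), so Miroth is on standard time, UTC+02:15.
10:45 local − 2h15m = 08:30 UTC.

08:30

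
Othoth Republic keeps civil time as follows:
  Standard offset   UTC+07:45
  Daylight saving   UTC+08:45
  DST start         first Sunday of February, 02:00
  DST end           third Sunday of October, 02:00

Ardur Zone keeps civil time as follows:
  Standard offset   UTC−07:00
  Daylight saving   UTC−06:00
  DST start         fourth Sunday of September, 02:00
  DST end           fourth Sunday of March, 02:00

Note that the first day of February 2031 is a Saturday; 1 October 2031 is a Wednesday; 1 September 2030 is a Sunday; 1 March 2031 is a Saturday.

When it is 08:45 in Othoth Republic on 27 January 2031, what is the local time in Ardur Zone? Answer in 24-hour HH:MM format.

1 February 2031 is a Saturday, so the first Sunday is February 2.
1 October 2031 is a Wednesday, so the first Sunday is October 5 and the third is October 19.
27 January 2031 is outside the daylight-saving period (2 February – 19 October), so Othoth Republic is on standard time, UTC+07:45.
08:45 Othoth Republic − 7h45m = 01:00 UTC.
1 September 2030 is a Sunday, so the first Sunday is September 1 and the fourth is September 22.
1 March 2031 is a Saturday, so the first Sunday is March 2 and the fourth is March 23.
At the standard offset (UTC−07:00), 01:00 UTC − 7h = 18:00 Ardur Zone standard time (rolling into the previous day, 26 January 2031).
The standard-time date in Ardur Zone, 26 January 2031, falls between 22 September 2030 and 23 March 2031, so daylight saving is in effect and Ardur Zone is at UTC−06:00.
01:00 UTC − 6h = 19:00 Ardur Zone (rolling into the previous day, 26 January 2031).

19:00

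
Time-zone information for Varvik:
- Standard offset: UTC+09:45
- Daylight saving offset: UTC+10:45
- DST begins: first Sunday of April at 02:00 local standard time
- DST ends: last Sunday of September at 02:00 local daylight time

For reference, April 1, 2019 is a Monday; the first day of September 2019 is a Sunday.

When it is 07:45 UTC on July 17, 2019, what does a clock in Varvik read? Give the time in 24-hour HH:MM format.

1 April 2019 is a Monday, so the first Sunday is April 7.
1 September 2019 is a Sunday, so Sundays fall on 1, 8, 15, 22, 29; the last is September 29.
At the standard offset (UTC+09:45), 07:45 UTC + 9h45m = 17:30 Varvik standard time.
The standard-time date in Varvik, July 17, 2019, lies within the daylight-saving period (7 April – 29 September), so Varvik is on daylight time, UTC+10:45.
07:45 UTC + 10h45m = 18:30 local.

18:30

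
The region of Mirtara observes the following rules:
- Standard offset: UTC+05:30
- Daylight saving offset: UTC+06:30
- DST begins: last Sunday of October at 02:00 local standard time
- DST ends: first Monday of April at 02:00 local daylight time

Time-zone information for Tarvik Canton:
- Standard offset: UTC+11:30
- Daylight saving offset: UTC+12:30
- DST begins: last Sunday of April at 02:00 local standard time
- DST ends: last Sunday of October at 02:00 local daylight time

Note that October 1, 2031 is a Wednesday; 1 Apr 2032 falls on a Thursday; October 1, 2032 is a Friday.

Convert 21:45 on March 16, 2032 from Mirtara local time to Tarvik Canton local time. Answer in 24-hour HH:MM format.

02:45

1 October 2031 is a Wednesday, so Sundays fall on 5, 12, 19, 26; the last is October 26.
1 April 2032 is a Thursday, so the first Monday is April 5.
March 16, 2032 lies within the daylight-saving period (26 October 2031 – 5 April 2032), so Mirtara is on daylight time, UTC+06:30.
21:45 Mirtara − 6h30m = 15:15 UTC.
1 April 2032 is a Thursday, so Sundays fall on 4, 11, 18, 25; the last is April 25.
1 October 2032 is a Friday, so Sundays fall on 3, 10, 17, 24, 31; the last is October 31.
At the standard offset (UTC+11:30), 15:15 UTC + 11h30m = 02:45 Tarvik Canton standard time (rolling into the next day, 17 March 2032).
Daylight saving runs 25 April – 31 October; the standard-time date in Tarvik Canton, March 17, 2032, is outside that window, so Tarvik Canton is on standard time at UTC+11:30.
15:15 UTC + 11h30m = 02:45 Tarvik Canton (rolling into the next day, 17 March 2032).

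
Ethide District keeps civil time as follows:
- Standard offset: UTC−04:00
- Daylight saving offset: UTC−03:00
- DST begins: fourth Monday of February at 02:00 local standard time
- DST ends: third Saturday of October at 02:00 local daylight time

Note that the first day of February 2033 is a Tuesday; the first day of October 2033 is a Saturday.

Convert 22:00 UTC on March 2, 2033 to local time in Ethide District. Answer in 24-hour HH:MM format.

1 February 2033 is a Tuesday, so the first Monday is February 7 and the fourth is February 28.
1 October 2033 is a Saturday, so the first Saturday is October 1 and the third is October 15.
At the standard offset (UTC−04:00), 22:00 UTC − 4h = 18:00 Ethide District standard time.
The standard-time date in Ethide District, March 2, 2033, lies within the daylight-saving period (28 February – 15 October), so Ethide District is on daylight time, UTC−03:00.
22:00 UTC − 3h = 19:00 local.

19:00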